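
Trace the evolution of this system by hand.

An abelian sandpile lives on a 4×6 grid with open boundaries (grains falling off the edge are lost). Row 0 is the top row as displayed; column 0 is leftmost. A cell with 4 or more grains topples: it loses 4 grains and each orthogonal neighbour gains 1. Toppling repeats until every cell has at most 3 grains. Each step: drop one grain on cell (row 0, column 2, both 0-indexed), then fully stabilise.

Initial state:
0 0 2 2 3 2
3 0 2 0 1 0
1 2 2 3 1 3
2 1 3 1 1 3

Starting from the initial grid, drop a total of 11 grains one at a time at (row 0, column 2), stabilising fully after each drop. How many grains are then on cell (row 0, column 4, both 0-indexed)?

step 0: 0 0 2 2 3 2
3 0 2 0 1 0
1 2 2 3 1 3
2 1 3 1 1 3
step 1: 0 0 3 2 3 2
3 0 2 0 1 0
1 2 2 3 1 3
2 1 3 1 1 3
step 2: 0 1 0 3 3 2
3 0 3 0 1 0
1 2 2 3 1 3
2 1 3 1 1 3
step 3: 0 1 1 3 3 2
3 0 3 0 1 0
1 2 2 3 1 3
2 1 3 1 1 3
step 4: 0 1 2 3 3 2
3 0 3 0 1 0
1 2 2 3 1 3
2 1 3 1 1 3
step 5: 0 1 3 3 3 2
3 0 3 0 1 0
1 2 2 3 1 3
2 1 3 1 1 3
step 6: 0 2 2 1 0 3
3 1 0 2 2 0
1 2 3 3 1 3
2 1 3 1 1 3
step 7: 0 2 3 1 0 3
3 1 0 2 2 0
1 2 3 3 1 3
2 1 3 1 1 3
step 8: 0 3 0 2 0 3
3 1 1 2 2 0
1 2 3 3 1 3
2 1 3 1 1 3
step 9: 0 3 1 2 0 3
3 1 1 2 2 0
1 2 3 3 1 3
2 1 3 1 1 3
step 10: 0 3 2 2 0 3
3 1 1 2 2 0
1 2 3 3 1 3
2 1 3 1 1 3
step 11: 0 3 3 2 0 3
3 1 1 2 2 0
1 2 3 3 1 3
2 1 3 1 1 3

0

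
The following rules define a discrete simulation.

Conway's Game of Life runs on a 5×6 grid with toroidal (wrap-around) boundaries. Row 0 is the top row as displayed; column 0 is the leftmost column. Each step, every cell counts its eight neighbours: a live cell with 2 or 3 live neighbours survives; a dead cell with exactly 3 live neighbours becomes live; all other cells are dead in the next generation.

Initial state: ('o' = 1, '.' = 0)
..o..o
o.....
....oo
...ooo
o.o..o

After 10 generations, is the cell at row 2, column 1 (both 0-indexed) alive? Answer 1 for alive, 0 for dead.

1

gen 0: ..o..o
o.....
....oo
...ooo
o.o..o
gen 1: .....o
o...o.
o..o..
...o..
ooo...
gen 2: .....o
o...o.
...ooo
o..o..
ooo...
gen 3: .....o
o..o..
o..o..
o..o..
ooo..o
gen 4: ..o.oo
o...oo
oooooo
...oo.
.oo.oo
gen 5: ..o...
......
.oo...
......
ooo...
gen 6: ..o...
.oo...
......
o.....
.oo...
gen 7: ...o..
.oo...
.o....
.o....
.oo...
gen 8: ...o..
.oo...
oo....
oo....
.oo...
gen 9: ...o..
ooo...
......
......
ooo...
gen 10: ...o..
.oo...
.o....
.o....
.oo...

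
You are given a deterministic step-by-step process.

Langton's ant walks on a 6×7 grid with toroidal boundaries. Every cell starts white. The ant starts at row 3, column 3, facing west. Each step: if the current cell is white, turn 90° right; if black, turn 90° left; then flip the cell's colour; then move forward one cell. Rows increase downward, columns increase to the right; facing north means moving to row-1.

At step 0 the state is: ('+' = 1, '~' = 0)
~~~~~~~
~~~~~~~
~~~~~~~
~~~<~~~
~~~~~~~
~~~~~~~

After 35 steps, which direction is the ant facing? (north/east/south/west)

gen 0: ~~~~~~~
~~~~~~~
~~~~~~~
~~~<~~~
~~~~~~~
~~~~~~~
gen 1: ~~~~~~~
~~~~~~~
~~~^~~~
~~~+~~~
~~~~~~~
~~~~~~~
gen 2: ~~~~~~~
~~~~~~~
~~~+>~~
~~~+~~~
~~~~~~~
~~~~~~~
gen 3: ~~~~~~~
~~~~~~~
~~~++~~
~~~+v~~
~~~~~~~
~~~~~~~
gen 4: ~~~~~~~
~~~~~~~
~~~++~~
~~~<+~~
~~~~~~~
~~~~~~~
gen 5: ~~~~~~~
~~~~~~~
~~~++~~
~~~~+~~
~~~v~~~
~~~~~~~
gen 6: ~~~~~~~
~~~~~~~
~~~++~~
~~~~+~~
~~<+~~~
~~~~~~~
gen 7: ~~~~~~~
~~~~~~~
~~~++~~
~~^~+~~
~~++~~~
~~~~~~~
gen 8: ~~~~~~~
~~~~~~~
~~~++~~
~~+>+~~
~~++~~~
~~~~~~~
gen 9: ~~~~~~~
~~~~~~~
~~~++~~
~~+++~~
~~+v~~~
~~~~~~~
gen 10: ~~~~~~~
~~~~~~~
~~~++~~
~~+++~~
~~+~>~~
~~~~~~~
gen 11: ~~~~~~~
~~~~~~~
~~~++~~
~~+++~~
~~+~+~~
~~~~v~~
gen 12: ~~~~~~~
~~~~~~~
~~~++~~
~~+++~~
~~+~+~~
~~~<+~~
gen 13: ~~~~~~~
~~~~~~~
~~~++~~
~~+++~~
~~+^+~~
~~~++~~
gen 14: ~~~~~~~
~~~~~~~
~~~++~~
~~+++~~
~~++>~~
~~~++~~
gen 15: ~~~~~~~
~~~~~~~
~~~++~~
~~++^~~
~~++~~~
~~~++~~
gen 16: ~~~~~~~
~~~~~~~
~~~++~~
~~+<~~~
~~++~~~
~~~++~~
gen 17: ~~~~~~~
~~~~~~~
~~~++~~
~~+~~~~
~~+v~~~
~~~++~~
gen 18: ~~~~~~~
~~~~~~~
~~~++~~
~~+~~~~
~~+~>~~
~~~++~~
gen 19: ~~~~~~~
~~~~~~~
~~~++~~
~~+~~~~
~~+~+~~
~~~+v~~
gen 20: ~~~~~~~
~~~~~~~
~~~++~~
~~+~~~~
~~+~+~~
~~~+~>~
gen 21: ~~~~~v~
~~~~~~~
~~~++~~
~~+~~~~
~~+~+~~
~~~+~+~
gen 22: ~~~~<+~
~~~~~~~
~~~++~~
~~+~~~~
~~+~+~~
~~~+~+~
gen 23: ~~~~++~
~~~~~~~
~~~++~~
~~+~~~~
~~+~+~~
~~~+^+~
gen 24: ~~~~++~
~~~~~~~
~~~++~~
~~+~~~~
~~+~+~~
~~~++>~
gen 25: ~~~~++~
~~~~~~~
~~~++~~
~~+~~~~
~~+~+^~
~~~++~~
gen 26: ~~~~++~
~~~~~~~
~~~++~~
~~+~~~~
~~+~++>
~~~++~~
gen 27: ~~~~++~
~~~~~~~
~~~++~~
~~+~~~~
~~+~+++
~~~++~v
gen 28: ~~~~++~
~~~~~~~
~~~++~~
~~+~~~~
~~+~+++
~~~++<+
gen 29: ~~~~++~
~~~~~~~
~~~++~~
~~+~~~~
~~+~+^+
~~~++++
gen 30: ~~~~++~
~~~~~~~
~~~++~~
~~+~~~~
~~+~<~+
~~~++++
gen 31: ~~~~++~
~~~~~~~
~~~++~~
~~+~~~~
~~+~~~+
~~~+v++
gen 32: ~~~~++~
~~~~~~~
~~~++~~
~~+~~~~
~~+~~~+
~~~+~>+
gen 33: ~~~~++~
~~~~~~~
~~~++~~
~~+~~~~
~~+~~^+
~~~+~~+
gen 34: ~~~~++~
~~~~~~~
~~~++~~
~~+~~~~
~~+~~+>
~~~+~~+
gen 35: ~~~~++~
~~~~~~~
~~~++~~
~~+~~~^
~~+~~+~
~~~+~~+

north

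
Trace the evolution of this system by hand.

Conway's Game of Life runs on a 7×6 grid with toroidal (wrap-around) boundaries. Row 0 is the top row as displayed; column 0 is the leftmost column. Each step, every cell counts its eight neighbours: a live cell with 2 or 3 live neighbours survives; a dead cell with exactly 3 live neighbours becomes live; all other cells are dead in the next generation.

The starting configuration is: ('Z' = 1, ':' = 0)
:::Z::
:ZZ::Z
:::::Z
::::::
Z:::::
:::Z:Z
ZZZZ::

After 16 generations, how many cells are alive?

6

t=0: :::Z::
:ZZ::Z
:::::Z
::::::
Z:::::
:::Z:Z
ZZZZ::
t=1: :::ZZ:
Z:Z:Z:
Z:::::
::::::
::::::
:::ZZZ
ZZ:Z::
t=2: Z:::Z:
:Z::Z:
:Z:::Z
::::::
::::Z:
Z:ZZZZ
Z:::::
t=3: ZZ::::
:Z::Z:
Z:::::
::::::
::::Z:
ZZ:ZZ:
Z:::::
t=4: ZZ:::Z
:Z:::Z
::::::
::::::
:::ZZZ
ZZ:ZZ:
::Z:::
t=5: :ZZ::Z
:Z:::Z
::::::
::::Z:
Z:ZZ:Z
ZZ::::
::ZZZ:
t=6: :Z:::Z
:ZZ:::
::::::
:::ZZZ
Z:ZZZZ
Z:::::
:::ZZZ
t=7: :Z:Z:Z
ZZZ:::
::ZZZ:
Z:Z:::
ZZZ:::
ZZZ:::
::::ZZ
t=8: :Z:Z:Z
Z::::Z
Z::::Z
Z::::Z
:::Z:Z
::ZZ::
:::ZZZ
t=9: ::ZZ::
:Z::::
:Z::Z:
::::::
Z:ZZ:Z
::Z::Z
Z::::Z
t=10: ZZZ:::
:Z:Z::
::::::
ZZZZZZ
ZZZZZZ
::ZZ::
ZZZZZZ
t=11: ::::::
ZZ::::
:::::Z
::::::
::::::
::::::
::::ZZ
t=12: Z::::Z
Z:::::
Z:::::
::::::
::::::
::::::
::::::
t=13: Z::::Z
ZZ::::
::::::
::::::
::::::
::::::
::::::
t=14: ZZ:::Z
ZZ:::Z
::::::
::::::
::::::
::::::
::::::
t=15: :Z:::Z
:Z:::Z
Z:::::
::::::
::::::
::::::
Z:::::
t=16: :Z:::Z
:Z:::Z
Z:::::
::::::
::::::
::::::
Z:::::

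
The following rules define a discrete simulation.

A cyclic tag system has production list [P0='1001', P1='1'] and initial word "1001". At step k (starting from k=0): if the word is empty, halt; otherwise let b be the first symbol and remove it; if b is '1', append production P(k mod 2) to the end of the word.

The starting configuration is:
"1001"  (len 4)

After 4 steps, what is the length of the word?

0) "1001"  (len 4)
1) "0011001"  (len 7)
2) "011001"  (len 6)
3) "11001"  (len 5)
4) "10011"  (len 5)

5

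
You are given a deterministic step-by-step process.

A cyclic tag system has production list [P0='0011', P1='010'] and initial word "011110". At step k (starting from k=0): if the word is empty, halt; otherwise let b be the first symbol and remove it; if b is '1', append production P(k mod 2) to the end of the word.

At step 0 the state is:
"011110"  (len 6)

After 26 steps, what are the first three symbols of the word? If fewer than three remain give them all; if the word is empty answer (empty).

gen 0: "011110"  (len 6)
gen 1: "11110"  (len 5)
gen 2: "1110010"  (len 7)
gen 3: "1100100011"  (len 10)
gen 4: "100100011010"  (len 12)
gen 5: "001000110100011"  (len 15)
gen 6: "01000110100011"  (len 14)
gen 7: "1000110100011"  (len 13)
gen 8: "000110100011010"  (len 15)
gen 9: "00110100011010"  (len 14)
gen 10: "0110100011010"  (len 13)
gen 11: "110100011010"  (len 12)
gen 12: "10100011010010"  (len 14)
gen 13: "01000110100100011"  (len 17)
gen 14: "1000110100100011"  (len 16)
gen 15: "0001101001000110011"  (len 19)
gen 16: "001101001000110011"  (len 18)
gen 17: "01101001000110011"  (len 17)
gen 18: "1101001000110011"  (len 16)
gen 19: "1010010001100110011"  (len 19)
gen 20: "010010001100110011010"  (len 21)
gen 21: "10010001100110011010"  (len 20)
gen 22: "0010001100110011010010"  (len 22)
gen 23: "010001100110011010010"  (len 21)
gen 24: "10001100110011010010"  (len 20)
gen 25: "00011001100110100100011"  (len 23)
gen 26: "0011001100110100100011"  (len 22)

001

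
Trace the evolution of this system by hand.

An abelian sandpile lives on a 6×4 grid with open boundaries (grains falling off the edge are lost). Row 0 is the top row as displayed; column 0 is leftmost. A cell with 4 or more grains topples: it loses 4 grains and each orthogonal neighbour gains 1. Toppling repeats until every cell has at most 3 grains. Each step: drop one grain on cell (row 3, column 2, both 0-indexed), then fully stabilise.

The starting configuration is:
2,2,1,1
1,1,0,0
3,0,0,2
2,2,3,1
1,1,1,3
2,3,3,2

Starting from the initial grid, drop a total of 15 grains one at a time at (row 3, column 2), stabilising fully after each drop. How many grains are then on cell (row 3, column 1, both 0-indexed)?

gen 0: 2,2,1,1
1,1,0,0
3,0,0,2
2,2,3,1
1,1,1,3
2,3,3,2
gen 1: 2,2,1,1
1,1,0,0
3,0,1,2
2,3,0,2
1,1,2,3
2,3,3,2
gen 2: 2,2,1,1
1,1,0,0
3,0,1,2
2,3,1,2
1,1,2,3
2,3,3,2
gen 3: 2,2,1,1
1,1,0,0
3,0,1,2
2,3,2,2
1,1,2,3
2,3,3,2
gen 4: 2,2,1,1
1,1,0,0
3,0,1,2
2,3,3,2
1,1,2,3
2,3,3,2
gen 5: 2,2,1,1
1,1,0,0
3,1,2,2
3,0,1,3
1,2,3,3
2,3,3,2
gen 6: 2,2,1,1
1,1,0,0
3,1,2,2
3,0,2,3
1,2,3,3
2,3,3,2
gen 7: 2,2,1,1
1,1,0,0
3,1,2,2
3,0,3,3
1,2,3,3
2,3,3,2
gen 8: 2,2,1,1
1,1,0,0
3,1,3,3
3,2,2,1
2,0,3,2
3,1,2,0
gen 9: 2,2,1,1
1,1,0,0
3,1,3,3
3,2,3,1
2,0,3,2
3,1,2,0
gen 10: 2,2,1,1
1,1,1,1
3,2,1,0
3,3,2,3
2,1,0,3
3,1,3,0
gen 11: 2,2,1,1
1,1,1,1
3,2,1,0
3,3,3,3
2,1,0,3
3,1,3,0
gen 12: 2,2,1,1
2,2,1,1
1,0,3,1
1,2,2,1
3,2,2,0
3,1,3,1
gen 13: 2,2,1,1
2,2,1,1
1,0,3,1
1,2,3,1
3,2,2,0
3,1,3,1
gen 14: 2,2,1,1
2,2,2,1
1,1,0,2
1,3,1,2
3,2,3,0
3,1,3,1
gen 15: 2,2,1,1
2,2,2,1
1,1,0,2
1,3,2,2
3,2,3,0
3,1,3,1

3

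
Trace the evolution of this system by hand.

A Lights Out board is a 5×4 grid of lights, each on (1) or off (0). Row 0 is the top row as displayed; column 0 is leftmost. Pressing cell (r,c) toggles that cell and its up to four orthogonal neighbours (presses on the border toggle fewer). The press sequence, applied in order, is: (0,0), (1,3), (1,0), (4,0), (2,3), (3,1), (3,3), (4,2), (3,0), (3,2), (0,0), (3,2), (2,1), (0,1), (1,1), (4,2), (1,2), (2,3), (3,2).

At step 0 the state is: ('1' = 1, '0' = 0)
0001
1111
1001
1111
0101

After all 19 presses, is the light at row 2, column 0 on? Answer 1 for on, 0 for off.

0

[0] 0001
1111
1001
1111
0101
[1] 1101
0111
1001
1111
0101
[2] 1100
0100
1000
1111
0101
[3] 0100
1000
0000
1111
0101
[4] 0100
1000
0000
0111
1001
[5] 0100
1001
0011
0110
1001
[6] 0100
1001
0111
1000
1101
[7] 0100
1001
0110
1011
1100
[8] 0100
1001
0110
1001
1011
[9] 0100
1001
1110
0101
0011
[10] 0100
1001
1100
0010
0001
[11] 1000
0001
1100
0010
0001
[12] 1000
0001
1110
0101
0011
[13] 1000
0101
0000
0001
0011
[14] 0110
0001
0000
0001
0011
[15] 0010
1111
0100
0001
0011
[16] 0010
1111
0100
0011
0100
[17] 0000
1000
0110
0011
0100
[18] 0000
1001
0101
0010
0100
[19] 0000
1001
0111
0101
0110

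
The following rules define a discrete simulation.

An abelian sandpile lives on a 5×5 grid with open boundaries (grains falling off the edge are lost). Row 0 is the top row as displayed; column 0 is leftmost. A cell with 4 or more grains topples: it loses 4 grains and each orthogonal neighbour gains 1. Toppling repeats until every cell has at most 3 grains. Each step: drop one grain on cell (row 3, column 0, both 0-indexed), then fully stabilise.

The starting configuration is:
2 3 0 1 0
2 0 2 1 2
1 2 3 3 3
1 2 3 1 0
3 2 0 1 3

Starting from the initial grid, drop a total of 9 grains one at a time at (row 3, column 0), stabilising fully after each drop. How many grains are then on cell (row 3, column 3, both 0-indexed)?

3

k=0  2 3 0 1 0
2 0 2 1 2
1 2 3 3 3
1 2 3 1 0
3 2 0 1 3
k=1  2 3 0 1 0
2 0 2 1 2
1 2 3 3 3
2 2 3 1 0
3 2 0 1 3
k=2  2 3 0 1 0
2 0 2 1 2
1 2 3 3 3
3 2 3 1 0
3 2 0 1 3
k=3  2 3 0 1 0
2 0 2 1 2
2 2 3 3 3
1 3 3 1 0
0 3 0 1 3
k=4  2 3 0 1 0
2 0 2 1 2
2 2 3 3 3
2 3 3 1 0
0 3 0 1 3
k=5  2 3 0 1 0
2 0 2 1 2
2 2 3 3 3
3 3 3 1 0
0 3 0 1 3
k=6  2 3 0 1 0
3 1 3 2 3
0 1 2 1 0
2 3 1 3 1
2 0 2 1 3
k=7  2 3 0 1 0
3 1 3 2 3
0 1 2 1 0
3 3 1 3 1
2 0 2 1 3
k=8  2 3 0 1 0
3 1 3 2 3
1 2 2 1 0
1 0 2 3 1
3 1 2 1 3
k=9  2 3 0 1 0
3 1 3 2 3
1 2 2 1 0
2 0 2 3 1
3 1 2 1 3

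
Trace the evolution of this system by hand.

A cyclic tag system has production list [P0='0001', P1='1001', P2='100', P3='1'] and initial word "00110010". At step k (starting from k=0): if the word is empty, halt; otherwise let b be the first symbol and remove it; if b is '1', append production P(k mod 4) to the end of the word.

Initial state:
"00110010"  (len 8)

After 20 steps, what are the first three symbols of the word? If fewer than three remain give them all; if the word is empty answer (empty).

000

gen 0: "00110010"  (len 8)
gen 1: "0110010"  (len 7)
gen 2: "110010"  (len 6)
gen 3: "10010100"  (len 8)
gen 4: "00101001"  (len 8)
gen 5: "0101001"  (len 7)
gen 6: "101001"  (len 6)
gen 7: "01001100"  (len 8)
gen 8: "1001100"  (len 7)
gen 9: "0011000001"  (len 10)
gen 10: "011000001"  (len 9)
gen 11: "11000001"  (len 8)
gen 12: "10000011"  (len 8)
gen 13: "00000110001"  (len 11)
gen 14: "0000110001"  (len 10)
gen 15: "000110001"  (len 9)
gen 16: "00110001"  (len 8)
gen 17: "0110001"  (len 7)
gen 18: "110001"  (len 6)
gen 19: "10001100"  (len 8)
gen 20: "00011001"  (len 8)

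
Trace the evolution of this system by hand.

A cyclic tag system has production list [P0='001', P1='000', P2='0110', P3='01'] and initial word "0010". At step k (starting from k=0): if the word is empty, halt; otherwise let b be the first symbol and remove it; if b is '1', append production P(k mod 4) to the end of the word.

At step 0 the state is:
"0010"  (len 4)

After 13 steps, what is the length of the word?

5

[0] "0010"  (len 4)
[1] "010"  (len 3)
[2] "10"  (len 2)
[3] "00110"  (len 5)
[4] "0110"  (len 4)
[5] "110"  (len 3)
[6] "10000"  (len 5)
[7] "00000110"  (len 8)
[8] "0000110"  (len 7)
[9] "000110"  (len 6)
[10] "00110"  (len 5)
[11] "0110"  (len 4)
[12] "110"  (len 3)
[13] "10001"  (len 5)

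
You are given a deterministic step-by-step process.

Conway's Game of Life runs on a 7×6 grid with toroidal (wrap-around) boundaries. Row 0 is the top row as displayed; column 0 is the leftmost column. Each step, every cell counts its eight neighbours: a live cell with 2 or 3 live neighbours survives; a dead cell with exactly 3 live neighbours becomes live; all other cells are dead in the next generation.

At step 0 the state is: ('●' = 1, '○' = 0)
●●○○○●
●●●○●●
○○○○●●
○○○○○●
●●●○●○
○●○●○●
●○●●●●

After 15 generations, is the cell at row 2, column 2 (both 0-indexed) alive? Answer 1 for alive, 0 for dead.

0

step 0: ●●○○○●
●●●○●●
○○○○●●
○○○○○●
●●●○●○
○●○●○●
●○●●●●
step 1: ○○○○○○
○○●●○○
○●○●○○
○●○●○○
○●●●●○
○○○○○○
○○○●○○
step 2: ○○●●○○
○○●●○○
○●○●●○
●●○○○○
○●○●●○
○○○○●○
○○○○○○
step 3: ○○●●○○
○●○○○○
●●○●●○
●●○○○●
●●●●●●
○○○●●○
○○○●○○
step 4: ○○●●○○
●●○○●○
○○○○●○
○○○○○○
○○○○○○
●●○○○○
○○○○○○
step 5: ○●●●○○
○●●○●●
○○○○○●
○○○○○○
○○○○○○
○○○○○○
○●●○○○
step 6: ○○○○●○
○●○○●●
●○○○●●
○○○○○○
○○○○○○
○○○○○○
○●○●○○
step 7: ●○●●●●
○○○●○○
●○○○●○
○○○○○●
○○○○○○
○○○○○○
○○○○○○
step 8: ○○●●●●
●●●○○○
○○○○●●
○○○○○●
○○○○○○
○○○○○○
○○○●●●
step 9: ○○○○○○
●●●○○○
○●○○●●
○○○○●●
○○○○○○
○○○○●○
○○●○○●
step 10: ●○●○○○
●●●○○●
○●●●●○
●○○○●●
○○○○●●
○○○○○○
○○○○○○
step 11: ●○●○○●
○○○○●●
○○○○○○
●●●○○○
●○○○●○
○○○○○○
○○○○○○
step 12: ●○○○●●
●○○○●●
●●○○○●
●●○○○●
●○○○○●
○○○○○○
○○○○○○
step 13: ●○○○●○
○○○○○○
○○○○○○
○○○○●○
○●○○○●
○○○○○○
○○○○○●
step 14: ○○○○○●
○○○○○○
○○○○○○
○○○○○○
○○○○○○
●○○○○○
○○○○○●
step 15: ○○○○○○
○○○○○○
○○○○○○
○○○○○○
○○○○○○
○○○○○○
●○○○○●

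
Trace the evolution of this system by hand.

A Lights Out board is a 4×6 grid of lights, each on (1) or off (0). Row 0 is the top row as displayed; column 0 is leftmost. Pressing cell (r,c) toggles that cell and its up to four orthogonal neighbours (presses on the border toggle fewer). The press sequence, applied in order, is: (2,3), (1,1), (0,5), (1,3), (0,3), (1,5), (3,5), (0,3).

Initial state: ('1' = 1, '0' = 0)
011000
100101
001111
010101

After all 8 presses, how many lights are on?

step 0: 011000
100101
001111
010101
step 1: 011000
100001
000001
010001
step 2: 001000
011001
010001
010001
step 3: 001011
011000
010001
010001
step 4: 001111
010110
010101
010001
step 5: 000001
010010
010101
010001
step 6: 000000
010001
010100
010001
step 7: 000000
010001
010101
010010
step 8: 001110
010101
010101
010010

11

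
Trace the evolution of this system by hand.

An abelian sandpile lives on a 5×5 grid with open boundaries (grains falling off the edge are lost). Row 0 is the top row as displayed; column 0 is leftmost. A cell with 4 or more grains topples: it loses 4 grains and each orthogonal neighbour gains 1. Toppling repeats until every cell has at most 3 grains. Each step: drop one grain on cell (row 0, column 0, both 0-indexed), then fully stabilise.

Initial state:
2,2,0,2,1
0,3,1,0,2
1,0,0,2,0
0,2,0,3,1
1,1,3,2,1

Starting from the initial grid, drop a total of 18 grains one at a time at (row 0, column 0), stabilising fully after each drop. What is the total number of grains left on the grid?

35

t=0: 2,2,0,2,1
0,3,1,0,2
1,0,0,2,0
0,2,0,3,1
1,1,3,2,1
t=1: 3,2,0,2,1
0,3,1,0,2
1,0,0,2,0
0,2,0,3,1
1,1,3,2,1
t=2: 0,3,0,2,1
1,3,1,0,2
1,0,0,2,0
0,2,0,3,1
1,1,3,2,1
t=3: 1,3,0,2,1
1,3,1,0,2
1,0,0,2,0
0,2,0,3,1
1,1,3,2,1
t=4: 2,3,0,2,1
1,3,1,0,2
1,0,0,2,0
0,2,0,3,1
1,1,3,2,1
t=5: 3,3,0,2,1
1,3,1,0,2
1,0,0,2,0
0,2,0,3,1
1,1,3,2,1
t=6: 1,1,1,2,1
3,0,2,0,2
1,1,0,2,0
0,2,0,3,1
1,1,3,2,1
t=7: 2,1,1,2,1
3,0,2,0,2
1,1,0,2,0
0,2,0,3,1
1,1,3,2,1
t=8: 3,1,1,2,1
3,0,2,0,2
1,1,0,2,0
0,2,0,3,1
1,1,3,2,1
t=9: 1,2,1,2,1
0,1,2,0,2
2,1,0,2,0
0,2,0,3,1
1,1,3,2,1
t=10: 2,2,1,2,1
0,1,2,0,2
2,1,0,2,0
0,2,0,3,1
1,1,3,2,1
t=11: 3,2,1,2,1
0,1,2,0,2
2,1,0,2,0
0,2,0,3,1
1,1,3,2,1
t=12: 0,3,1,2,1
1,1,2,0,2
2,1,0,2,0
0,2,0,3,1
1,1,3,2,1
t=13: 1,3,1,2,1
1,1,2,0,2
2,1,0,2,0
0,2,0,3,1
1,1,3,2,1
t=14: 2,3,1,2,1
1,1,2,0,2
2,1,0,2,0
0,2,0,3,1
1,1,3,2,1
t=15: 3,3,1,2,1
1,1,2,0,2
2,1,0,2,0
0,2,0,3,1
1,1,3,2,1
t=16: 1,0,2,2,1
2,2,2,0,2
2,1,0,2,0
0,2,0,3,1
1,1,3,2,1
t=17: 2,0,2,2,1
2,2,2,0,2
2,1,0,2,0
0,2,0,3,1
1,1,3,2,1
t=18: 3,0,2,2,1
2,2,2,0,2
2,1,0,2,0
0,2,0,3,1
1,1,3,2,1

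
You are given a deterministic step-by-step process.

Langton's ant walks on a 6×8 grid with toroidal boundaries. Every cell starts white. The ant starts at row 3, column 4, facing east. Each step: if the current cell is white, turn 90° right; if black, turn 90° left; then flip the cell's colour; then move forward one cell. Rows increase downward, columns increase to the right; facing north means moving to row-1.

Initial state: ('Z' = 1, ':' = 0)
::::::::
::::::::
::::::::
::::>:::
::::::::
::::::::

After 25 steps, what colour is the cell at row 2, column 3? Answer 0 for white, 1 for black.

0) ::::::::
::::::::
::::::::
::::>:::
::::::::
::::::::
1) ::::::::
::::::::
::::::::
::::Z:::
::::v:::
::::::::
2) ::::::::
::::::::
::::::::
::::Z:::
:::<Z:::
::::::::
3) ::::::::
::::::::
::::::::
:::^Z:::
:::ZZ:::
::::::::
4) ::::::::
::::::::
::::::::
:::Z>:::
:::ZZ:::
::::::::
5) ::::::::
::::::::
::::^:::
:::Z::::
:::ZZ:::
::::::::
6) ::::::::
::::::::
::::Z>::
:::Z::::
:::ZZ:::
::::::::
7) ::::::::
::::::::
::::ZZ::
:::Z:v::
:::ZZ:::
::::::::
8) ::::::::
::::::::
::::ZZ::
:::Z<Z::
:::ZZ:::
::::::::
9) ::::::::
::::::::
::::^Z::
:::ZZZ::
:::ZZ:::
::::::::
10) ::::::::
::::::::
:::<:Z::
:::ZZZ::
:::ZZ:::
::::::::
11) ::::::::
:::^::::
:::Z:Z::
:::ZZZ::
:::ZZ:::
::::::::
12) ::::::::
:::Z>:::
:::Z:Z::
:::ZZZ::
:::ZZ:::
::::::::
13) ::::::::
:::ZZ:::
:::ZvZ::
:::ZZZ::
:::ZZ:::
::::::::
14) ::::::::
:::ZZ:::
:::<ZZ::
:::ZZZ::
:::ZZ:::
::::::::
15) ::::::::
:::ZZ:::
::::ZZ::
:::vZZ::
:::ZZ:::
::::::::
16) ::::::::
:::ZZ:::
::::ZZ::
::::>Z::
:::ZZ:::
::::::::
17) ::::::::
:::ZZ:::
::::^Z::
:::::Z::
:::ZZ:::
::::::::
18) ::::::::
:::ZZ:::
:::<:Z::
:::::Z::
:::ZZ:::
::::::::
19) ::::::::
:::^Z:::
:::Z:Z::
:::::Z::
:::ZZ:::
::::::::
20) ::::::::
::<:Z:::
:::Z:Z::
:::::Z::
:::ZZ:::
::::::::
21) ::^:::::
::Z:Z:::
:::Z:Z::
:::::Z::
:::ZZ:::
::::::::
22) ::Z>::::
::Z:Z:::
:::Z:Z::
:::::Z::
:::ZZ:::
::::::::
23) ::ZZ::::
::ZvZ:::
:::Z:Z::
:::::Z::
:::ZZ:::
::::::::
24) ::ZZ::::
::<ZZ:::
:::Z:Z::
:::::Z::
:::ZZ:::
::::::::
25) ::ZZ::::
:::ZZ:::
::vZ:Z::
:::::Z::
:::ZZ:::
::::::::

1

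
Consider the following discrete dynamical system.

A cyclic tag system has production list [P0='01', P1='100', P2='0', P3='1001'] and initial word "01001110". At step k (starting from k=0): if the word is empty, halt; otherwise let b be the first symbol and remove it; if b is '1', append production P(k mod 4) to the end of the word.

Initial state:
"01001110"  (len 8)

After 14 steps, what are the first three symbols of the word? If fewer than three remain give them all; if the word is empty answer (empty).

t=0: "01001110"  (len 8)
t=1: "1001110"  (len 7)
t=2: "001110100"  (len 9)
t=3: "01110100"  (len 8)
t=4: "1110100"  (len 7)
t=5: "11010001"  (len 8)
t=6: "1010001100"  (len 10)
t=7: "0100011000"  (len 10)
t=8: "100011000"  (len 9)
t=9: "0001100001"  (len 10)
t=10: "001100001"  (len 9)
t=11: "01100001"  (len 8)
t=12: "1100001"  (len 7)
t=13: "10000101"  (len 8)
t=14: "0000101100"  (len 10)

000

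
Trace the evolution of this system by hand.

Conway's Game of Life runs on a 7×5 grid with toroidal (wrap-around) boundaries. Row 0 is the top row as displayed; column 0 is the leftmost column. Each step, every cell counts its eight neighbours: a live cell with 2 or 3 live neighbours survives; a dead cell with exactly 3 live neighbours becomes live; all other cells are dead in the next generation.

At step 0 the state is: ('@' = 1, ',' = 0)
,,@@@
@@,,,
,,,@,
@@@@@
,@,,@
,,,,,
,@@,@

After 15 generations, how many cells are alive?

8

step 0: ,,@@@
@@,,,
,,,@,
@@@@@
,@,,@
,,,,,
,@@,@
step 1: ,,,,@
@@,,,
,,,@,
,@,,,
,@,,@
,@@@,
@@@,@
step 2: ,,@@@
@,,,@
@@@,,
@,@,,
,@,@,
,,,,,
,,,,@
step 3: ,,,,,
,,,,,
,,@@,
@,,@@
,@@,,
,,,,,
,,,,@
step 4: ,,,,,
,,,,,
,,@@,
@,,,@
@@@@@
,,,,,
,,,,,
step 5: ,,,,,
,,,,,
,,,@@
,,,,,
,@@@,
@@@@@
,,,,,
step 6: ,,,,,
,,,,,
,,,,,
,,,,@
,,,,,
@,,,@
@@@@@
step 7: @@@@@
,,,,,
,,,,,
,,,,,
@,,,@
,,@,,
,@@@,
step 8: @,,,@
@@@@@
,,,,,
,,,,,
,,,,,
@,@,@
,,,,,
step 9: ,,@,,
,@@@,
@@@@@
,,,,,
,,,,,
,,,,,
,@,@,
step 10: ,,,,,
,,,,,
@,,,@
@@@@@
,,,,,
,,,,,
,,@,,
step 11: ,,,,,
,,,,,
,,@,,
,@@@,
@@@@@
,,,,,
,,,,,
step 12: ,,,,,
,,,,,
,@@@,
,,,,,
@,,,@
@@@@@
,,,,,
step 13: ,,,,,
,,@,,
,,@,,
@@@@@
,,@,,
,@@@,
@@@@@
step 14: @,,,@
,,,,,
@,,,@
@,,,@
,,,,,
,,,,,
@,,,@
step 15: @,,,@
,,,,,
@,,,@
@,,,@
,,,,,
,,,,,
@,,,@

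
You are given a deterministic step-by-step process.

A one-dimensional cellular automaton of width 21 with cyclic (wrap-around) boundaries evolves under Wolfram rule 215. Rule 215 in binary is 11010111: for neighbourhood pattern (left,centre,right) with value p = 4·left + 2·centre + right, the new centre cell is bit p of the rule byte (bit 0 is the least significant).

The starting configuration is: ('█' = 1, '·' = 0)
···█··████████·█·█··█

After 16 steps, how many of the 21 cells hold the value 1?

15

[0] ···█··████████·█·█··█
[1] ██████·███████·█·████
[2] ██████··██████·█··███
[3] ████████·█████·███·██
[4] ████████··████··██··█
[5] ██████████·█████·███·
[6] ·█████████··████··██·
[7] █·██████████·█████·██
[8] █··█████████··████··█
[9] ███·██████████·█████·
[10] ·██··█████████··████·
[11] █·███·██████████·████
[12] █··██··█████████··███
[13] ███·███·██████████·██
[14] ███··██··█████████··█
[15] █████·███·██████████·
[16] ·████··██··█████████·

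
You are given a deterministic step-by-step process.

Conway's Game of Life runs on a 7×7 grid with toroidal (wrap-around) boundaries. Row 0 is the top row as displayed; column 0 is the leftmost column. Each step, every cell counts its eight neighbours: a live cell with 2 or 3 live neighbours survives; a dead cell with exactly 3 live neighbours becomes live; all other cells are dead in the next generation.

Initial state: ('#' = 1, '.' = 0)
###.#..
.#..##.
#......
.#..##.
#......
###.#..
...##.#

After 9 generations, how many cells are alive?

gen 0: ###.#..
.#..##.
#......
.#..##.
#......
###.#..
...##.#
gen 1: ###...#
..#####
##....#
##....#
#.#####
###.###
....#.#
gen 2: .##....
...##..
...##..
...##..
.......
..#....
....#..
gen 3: ..#.#..
....#..
..#..#.
...##..
...#...
.......
.###...
gen 4: .##.#..
....##.
.....#.
..###..
...##..
...#...
.###...
gen 5: .#..##.
...###.
.....#.
..#..#.
.......
.......
.#..#..
gen 6: ..#....
...#..#
...#.##
.......
.......
.......
....##.
gen 7: ...###.
..#####
....###
.......
.......
.......
.......
gen 8: ..#...#
..#....
......#
.....#.
.......
.......
....#..
gen 9: ...#...
.......
.......
.......
.......
.......
.......

1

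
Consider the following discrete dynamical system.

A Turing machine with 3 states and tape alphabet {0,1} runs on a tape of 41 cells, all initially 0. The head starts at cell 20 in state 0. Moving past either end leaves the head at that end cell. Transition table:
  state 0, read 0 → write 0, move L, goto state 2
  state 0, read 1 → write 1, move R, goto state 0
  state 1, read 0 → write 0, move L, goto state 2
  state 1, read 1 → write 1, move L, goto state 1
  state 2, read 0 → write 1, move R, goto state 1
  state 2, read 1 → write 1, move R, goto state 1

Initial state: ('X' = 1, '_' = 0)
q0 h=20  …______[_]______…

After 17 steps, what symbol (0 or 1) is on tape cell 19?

t=0: q0 h=20  …______[_]______…
t=1: q2 h=19  …______[_]______…
t=2: q1 h=20  …_____X[_]______…
t=3: q2 h=19  …______[X]______…
t=4: q1 h=20  …_____X[_]______…
t=5: q2 h=19  …______[X]______…
t=6: q1 h=20  …_____X[_]______…
t=7: q2 h=19  …______[X]______…
t=8: q1 h=20  …_____X[_]______…
t=9: q2 h=19  …______[X]______…
t=10: q1 h=20  …_____X[_]______…
t=11: q2 h=19  …______[X]______…
t=12: q1 h=20  …_____X[_]______…
t=13: q2 h=19  …______[X]______…
t=14: q1 h=20  …_____X[_]______…
t=15: q2 h=19  …______[X]______…
t=16: q1 h=20  …_____X[_]______…
t=17: q2 h=19  …______[X]______…

1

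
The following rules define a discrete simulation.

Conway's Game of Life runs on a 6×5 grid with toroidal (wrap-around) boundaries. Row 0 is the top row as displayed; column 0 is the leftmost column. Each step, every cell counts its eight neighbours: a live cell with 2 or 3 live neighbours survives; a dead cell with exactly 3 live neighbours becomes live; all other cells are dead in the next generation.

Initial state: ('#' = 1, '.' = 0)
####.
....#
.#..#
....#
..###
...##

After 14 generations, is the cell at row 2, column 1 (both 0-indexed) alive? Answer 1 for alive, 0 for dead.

1

gen 0: ####.
....#
.#..#
....#
..###
...##
gen 1: ###..
....#
...##
..#.#
#.#..
.....
gen 2: ##...
.##.#
#...#
###.#
.#.#.
#.#..
gen 3: ...##
..###
.....
..#..
...#.
#.#.#
gen 4: .#...
..#.#
..#..
.....
.####
#.#..
gen 5: ####.
.###.
...#.
.#...
#####
#...#
gen 6: .....
#....
.#.#.
.#...
..##.
.....
gen 7: .....
.....
###..
.#.#.
..#..
.....
gen 8: .....
.#...
###..
#..#.
..#..
.....
gen 9: .....
###..
#.#.#
#..##
.....
.....
gen 10: .#...
#.###
..#..
##.#.
....#
.....
gen 11: #####
#.###
.....
#####
#...#
.....
gen 12: .....
.....
.....
.###.
..#..
..#..
gen 13: .....
.....
..#..
.###.
.....
.....
gen 14: .....
.....
.###.
.###.
..#..
.....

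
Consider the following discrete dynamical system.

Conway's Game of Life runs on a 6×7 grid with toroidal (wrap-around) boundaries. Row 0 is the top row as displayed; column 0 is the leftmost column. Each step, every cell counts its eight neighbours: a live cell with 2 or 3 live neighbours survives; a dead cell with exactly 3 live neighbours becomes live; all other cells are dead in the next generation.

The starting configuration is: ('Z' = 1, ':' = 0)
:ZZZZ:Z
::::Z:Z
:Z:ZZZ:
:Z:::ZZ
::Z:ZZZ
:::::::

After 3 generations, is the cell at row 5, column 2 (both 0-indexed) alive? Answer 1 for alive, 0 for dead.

t=0: :ZZZZ:Z
::::Z:Z
:Z:ZZZ:
:Z:::ZZ
::Z:ZZZ
:::::::
t=1: Z:ZZZ::
:Z::::Z
::ZZ:::
:Z:::::
Z:::Z:Z
ZZ::::Z
t=2: ::ZZ:Z:
ZZ::Z::
ZZZ::::
ZZZZ:::
:::::ZZ
::Z:Z::
t=3: ::Z::Z:
Z:::Z:Z
::::::Z
:::Z:::
Z:::ZZZ
::Z:Z:Z

1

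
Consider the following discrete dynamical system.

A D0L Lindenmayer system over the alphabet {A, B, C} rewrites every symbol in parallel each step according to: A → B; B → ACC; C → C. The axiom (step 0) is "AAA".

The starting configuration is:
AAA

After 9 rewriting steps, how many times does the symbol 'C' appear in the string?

24

t=0: AAA
t=1: BBB
t=2: ACCACCACC
t=3: BCCBCCBCC
t=4: ACCCCACCCCACCCC
t=5: BCCCCBCCCCBCCCC
t=6: ACCCCCCACCCCCCACCCCCC
t=7: BCCCCCCBCCCCCCBCCCCCC
t=8: ACCCCCCCCACCCCCCCCACCCCCCCC
t=9: BCCCCCCCCBCCCCCCCCBCCCCCCCC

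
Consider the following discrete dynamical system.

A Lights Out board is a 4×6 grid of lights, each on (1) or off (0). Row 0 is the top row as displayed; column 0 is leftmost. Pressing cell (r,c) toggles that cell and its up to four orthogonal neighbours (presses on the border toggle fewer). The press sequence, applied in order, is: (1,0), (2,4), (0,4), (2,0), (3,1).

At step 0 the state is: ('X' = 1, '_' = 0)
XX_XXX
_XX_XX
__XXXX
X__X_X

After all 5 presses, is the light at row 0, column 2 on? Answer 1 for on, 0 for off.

t=0: XX_XXX
_XX_XX
__XXXX
X__X_X
t=1: _X_XXX
X_X_XX
X_XXXX
X__X_X
t=2: _X_XXX
X_X__X
X_X___
X__XXX
t=3: _X____
X_X_XX
X_X___
X__XXX
t=4: _X____
__X_XX
_XX___
___XXX
t=5: _X____
__X_XX
__X___
XXXXXX

0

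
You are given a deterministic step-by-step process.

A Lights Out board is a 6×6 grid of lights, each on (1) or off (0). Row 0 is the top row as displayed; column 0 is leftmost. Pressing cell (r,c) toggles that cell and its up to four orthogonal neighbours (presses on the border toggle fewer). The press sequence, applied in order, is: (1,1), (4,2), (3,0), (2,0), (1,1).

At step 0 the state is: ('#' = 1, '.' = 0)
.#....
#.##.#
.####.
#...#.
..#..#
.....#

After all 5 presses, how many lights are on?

17

[0] .#....
#.##.#
.####.
#...#.
..#..#
.....#
[1] ......
.#.#.#
..###.
#...#.
..#..#
.....#
[2] ......
.#.#.#
..###.
#.#.#.
.#.#.#
..#..#
[3] ......
.#.#.#
#.###.
.##.#.
##.#.#
..#..#
[4] ......
##.#.#
.####.
###.#.
##.#.#
..#..#
[5] .#....
..##.#
..###.
###.#.
##.#.#
..#..#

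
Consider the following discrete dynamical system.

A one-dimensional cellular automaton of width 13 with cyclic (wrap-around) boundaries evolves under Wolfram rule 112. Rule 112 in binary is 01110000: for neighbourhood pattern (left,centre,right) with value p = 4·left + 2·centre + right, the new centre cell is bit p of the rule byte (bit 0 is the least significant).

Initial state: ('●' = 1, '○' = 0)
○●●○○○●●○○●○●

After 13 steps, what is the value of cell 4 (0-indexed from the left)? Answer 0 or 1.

0

k=0  ○●●○○○●●○○●○●
k=1  ●○●●○○○●●○○●○
k=2  ○●○●●○○○●●○○●
k=3  ●○●○●●○○○●●○○
k=4  ○●○●○●●○○○●●○
k=5  ○○●○●○●●○○○●●
k=6  ●○○●○●○●●○○○●
k=7  ●●○○●○●○●●○○○
k=8  ○●●○○●○●○●●○○
k=9  ○○●●○○●○●○●●○
k=10  ○○○●●○○●○●○●●
k=11  ●○○○●●○○●○●○●
k=12  ●●○○○●●○○●○●○
k=13  ○●●○○○●●○○●○●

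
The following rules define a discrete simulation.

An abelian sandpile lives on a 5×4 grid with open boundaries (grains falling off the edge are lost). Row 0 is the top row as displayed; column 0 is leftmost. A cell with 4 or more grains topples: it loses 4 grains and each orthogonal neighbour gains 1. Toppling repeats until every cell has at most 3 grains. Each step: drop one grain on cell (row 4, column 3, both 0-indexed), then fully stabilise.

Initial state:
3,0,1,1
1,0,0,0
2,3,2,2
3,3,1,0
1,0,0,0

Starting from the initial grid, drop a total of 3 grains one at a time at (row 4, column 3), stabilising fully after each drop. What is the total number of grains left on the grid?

k=0  3,0,1,1
1,0,0,0
2,3,2,2
3,3,1,0
1,0,0,0
k=1  3,0,1,1
1,0,0,0
2,3,2,2
3,3,1,0
1,0,0,1
k=2  3,0,1,1
1,0,0,0
2,3,2,2
3,3,1,0
1,0,0,2
k=3  3,0,1,1
1,0,0,0
2,3,2,2
3,3,1,0
1,0,0,3

26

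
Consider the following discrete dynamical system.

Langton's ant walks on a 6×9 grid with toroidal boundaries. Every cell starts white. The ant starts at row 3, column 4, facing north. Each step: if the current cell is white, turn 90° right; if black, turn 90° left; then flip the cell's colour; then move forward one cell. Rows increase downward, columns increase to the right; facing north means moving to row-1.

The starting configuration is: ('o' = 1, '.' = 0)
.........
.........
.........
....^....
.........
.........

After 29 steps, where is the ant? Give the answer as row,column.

5,3

step 0: .........
.........
.........
....^....
.........
.........
step 1: .........
.........
.........
....o>...
.........
.........
step 2: .........
.........
.........
....oo...
.....v...
.........
step 3: .........
.........
.........
....oo...
....<o...
.........
step 4: .........
.........
.........
....^o...
....oo...
.........
step 5: .........
.........
.........
...<.o...
....oo...
.........
step 6: .........
.........
...^.....
...o.o...
....oo...
.........
step 7: .........
.........
...o>....
...o.o...
....oo...
.........
step 8: .........
.........
...oo....
...ovo...
....oo...
.........
step 9: .........
.........
...oo....
...<oo...
....oo...
.........
step 10: .........
.........
...oo....
....oo...
...voo...
.........
step 11: .........
.........
...oo....
....oo...
..<ooo...
.........
step 12: .........
.........
...oo....
..^.oo...
..oooo...
.........
step 13: .........
.........
...oo....
..o>oo...
..oooo...
.........
step 14: .........
.........
...oo....
..oooo...
..ovoo...
.........
step 15: .........
.........
...oo....
..oooo...
..o.>o...
.........
step 16: .........
.........
...oo....
..oo^o...
..o..o...
.........
step 17: .........
.........
...oo....
..o<.o...
..o..o...
.........
step 18: .........
.........
...oo....
..o..o...
..ov.o...
.........
step 19: .........
.........
...oo....
..o..o...
..<o.o...
.........
step 20: .........
.........
...oo....
..o..o...
...o.o...
..v......
step 21: .........
.........
...oo....
..o..o...
...o.o...
.<o......
step 22: .........
.........
...oo....
..o..o...
.^.o.o...
.oo......
step 23: .........
.........
...oo....
..o..o...
.o>o.o...
.oo......
step 24: .........
.........
...oo....
..o..o...
.ooo.o...
.ov......
step 25: .........
.........
...oo....
..o..o...
.ooo.o...
.o.>.....
step 26: ...v.....
.........
...oo....
..o..o...
.ooo.o...
.o.o.....
step 27: ..<o.....
.........
...oo....
..o..o...
.ooo.o...
.o.o.....
step 28: ..oo.....
.........
...oo....
..o..o...
.ooo.o...
.o^o.....
step 29: ..oo.....
.........
...oo....
..o..o...
.ooo.o...
.oo>.....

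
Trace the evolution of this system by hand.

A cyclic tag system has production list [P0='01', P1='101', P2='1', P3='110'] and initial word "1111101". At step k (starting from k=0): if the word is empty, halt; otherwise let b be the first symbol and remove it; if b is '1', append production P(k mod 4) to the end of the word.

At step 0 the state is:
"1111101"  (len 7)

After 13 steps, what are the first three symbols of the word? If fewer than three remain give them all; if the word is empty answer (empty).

gen 0: "1111101"  (len 7)
gen 1: "11110101"  (len 8)
gen 2: "1110101101"  (len 10)
gen 3: "1101011011"  (len 10)
gen 4: "101011011110"  (len 12)
gen 5: "0101101111001"  (len 13)
gen 6: "101101111001"  (len 12)
gen 7: "011011110011"  (len 12)
gen 8: "11011110011"  (len 11)
gen 9: "101111001101"  (len 12)
gen 10: "01111001101101"  (len 14)
gen 11: "1111001101101"  (len 13)
gen 12: "111001101101110"  (len 15)
gen 13: "1100110110111001"  (len 16)

110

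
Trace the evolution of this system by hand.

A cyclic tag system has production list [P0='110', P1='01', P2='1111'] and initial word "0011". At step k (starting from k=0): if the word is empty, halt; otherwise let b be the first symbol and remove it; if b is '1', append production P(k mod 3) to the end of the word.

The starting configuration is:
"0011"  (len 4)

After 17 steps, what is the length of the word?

26

step 0: "0011"  (len 4)
step 1: "011"  (len 3)
step 2: "11"  (len 2)
step 3: "11111"  (len 5)
step 4: "1111110"  (len 7)
step 5: "11111001"  (len 8)
step 6: "11110011111"  (len 11)
step 7: "1110011111110"  (len 13)
step 8: "11001111111001"  (len 14)
step 9: "10011111110011111"  (len 17)
step 10: "0011111110011111110"  (len 19)
step 11: "011111110011111110"  (len 18)
step 12: "11111110011111110"  (len 17)
step 13: "1111110011111110110"  (len 19)
step 14: "11111001111111011001"  (len 20)
step 15: "11110011111110110011111"  (len 23)
step 16: "1110011111110110011111110"  (len 25)
step 17: "11001111111011001111111001"  (len 26)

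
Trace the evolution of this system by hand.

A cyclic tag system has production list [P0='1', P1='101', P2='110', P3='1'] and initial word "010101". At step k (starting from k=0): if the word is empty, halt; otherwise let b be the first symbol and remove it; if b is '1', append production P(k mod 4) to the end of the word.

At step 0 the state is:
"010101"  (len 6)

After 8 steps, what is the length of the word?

8

t=0: "010101"  (len 6)
t=1: "10101"  (len 5)
t=2: "0101101"  (len 7)
t=3: "101101"  (len 6)
t=4: "011011"  (len 6)
t=5: "11011"  (len 5)
t=6: "1011101"  (len 7)
t=7: "011101110"  (len 9)
t=8: "11101110"  (len 8)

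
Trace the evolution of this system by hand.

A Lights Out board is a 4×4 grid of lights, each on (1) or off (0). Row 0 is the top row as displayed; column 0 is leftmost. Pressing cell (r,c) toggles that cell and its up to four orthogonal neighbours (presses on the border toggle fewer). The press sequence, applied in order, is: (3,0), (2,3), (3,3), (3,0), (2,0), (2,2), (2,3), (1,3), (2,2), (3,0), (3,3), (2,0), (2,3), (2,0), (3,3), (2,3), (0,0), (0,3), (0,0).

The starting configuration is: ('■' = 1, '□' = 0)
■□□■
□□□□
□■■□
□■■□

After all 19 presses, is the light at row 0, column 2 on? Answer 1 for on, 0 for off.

t=0: ■□□■
□□□□
□■■□
□■■□
t=1: ■□□■
□□□□
■■■□
■□■□
t=2: ■□□■
□□□■
■■□■
■□■■
t=3: ■□□■
□□□■
■■□□
■□□□
t=4: ■□□■
□□□■
□■□□
□■□□
t=5: ■□□■
■□□■
■□□□
■■□□
t=6: ■□□■
■□■■
■■■■
■■■□
t=7: ■□□■
■□■□
■■□□
■■■■
t=8: ■□□□
■□□■
■■□■
■■■■
t=9: ■□□□
■□■■
■□■□
■■□■
t=10: ■□□□
■□■■
□□■□
□□□■
t=11: ■□□□
■□■■
□□■■
□□■□
t=12: ■□□□
□□■■
■■■■
■□■□
t=13: ■□□□
□□■□
■■□□
■□■■
t=14: ■□□□
■□■□
□□□□
□□■■
t=15: ■□□□
■□■□
□□□■
□□□□
t=16: ■□□□
■□■■
□□■□
□□□■
t=17: □■□□
□□■■
□□■□
□□□■
t=18: □■■■
□□■□
□□■□
□□□■
t=19: ■□■■
■□■□
□□■□
□□□■

1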